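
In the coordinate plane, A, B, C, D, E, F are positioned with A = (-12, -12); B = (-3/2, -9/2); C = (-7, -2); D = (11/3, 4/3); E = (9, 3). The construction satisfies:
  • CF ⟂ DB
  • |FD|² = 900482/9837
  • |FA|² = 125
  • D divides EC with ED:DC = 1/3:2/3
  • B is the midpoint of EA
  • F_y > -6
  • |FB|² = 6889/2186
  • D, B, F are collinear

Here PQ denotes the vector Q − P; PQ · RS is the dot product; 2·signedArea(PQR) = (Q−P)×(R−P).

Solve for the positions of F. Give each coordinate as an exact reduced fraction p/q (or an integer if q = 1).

1. F_x = -2926/1093  [D, B, F are collinear ∩ CF ⟂ DB]
2. F_y = -6371/1093  [D, B, F are collinear ∩ CF ⟂ DB]
   → F = (-2926/1093, -6371/1093)

F = (-2926/1093, -6371/1093)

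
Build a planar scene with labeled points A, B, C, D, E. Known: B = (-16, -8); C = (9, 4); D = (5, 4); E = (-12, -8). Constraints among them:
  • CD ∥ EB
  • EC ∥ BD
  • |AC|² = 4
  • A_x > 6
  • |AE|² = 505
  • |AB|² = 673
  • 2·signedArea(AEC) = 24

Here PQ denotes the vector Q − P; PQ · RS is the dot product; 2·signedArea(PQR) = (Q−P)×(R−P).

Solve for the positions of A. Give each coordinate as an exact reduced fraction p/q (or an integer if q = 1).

1. A_x = 7  [line -12·x + 21·y + 0 = 0 ∩ |AB|² = 673]
2. A_y = 4  [line -12·x + 21·y + 0 = 0 ∩ |AB|² = 673]
   → A = (7, 4)

A = (7, 4)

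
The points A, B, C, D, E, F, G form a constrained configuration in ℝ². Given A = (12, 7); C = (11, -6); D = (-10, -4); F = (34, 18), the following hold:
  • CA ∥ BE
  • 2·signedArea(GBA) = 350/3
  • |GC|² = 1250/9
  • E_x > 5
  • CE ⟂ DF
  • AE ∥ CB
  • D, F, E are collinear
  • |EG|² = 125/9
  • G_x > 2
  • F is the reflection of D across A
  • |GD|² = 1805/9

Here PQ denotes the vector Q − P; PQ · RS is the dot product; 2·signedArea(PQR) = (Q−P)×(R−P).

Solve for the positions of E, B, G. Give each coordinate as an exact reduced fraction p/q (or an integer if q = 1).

B = (5, -9)
E = (6, 4)
G = (8/3, 7/3)

1. E_x = 6  [D, F, E are collinear ∩ CE ⟂ DF]
2. E_y = 4  [D, F, E are collinear ∩ CE ⟂ DF]
   → E = (6, 4)
3. B_x = 5  [CA ∥ BE ∩ AE ∥ CB]
4. B_y = -9  [CA ∥ BE ∩ AE ∥ CB]
   → B = (5, -9)
5. G_x = 8/3  [line -16·x + 7·y + 79/3 = 0 ∩ |GC|² = 1250/9]
6. G_y = 7/3  [line -16·x + 7·y + 79/3 = 0 ∩ |GC|² = 1250/9]
   → G = (8/3, 7/3)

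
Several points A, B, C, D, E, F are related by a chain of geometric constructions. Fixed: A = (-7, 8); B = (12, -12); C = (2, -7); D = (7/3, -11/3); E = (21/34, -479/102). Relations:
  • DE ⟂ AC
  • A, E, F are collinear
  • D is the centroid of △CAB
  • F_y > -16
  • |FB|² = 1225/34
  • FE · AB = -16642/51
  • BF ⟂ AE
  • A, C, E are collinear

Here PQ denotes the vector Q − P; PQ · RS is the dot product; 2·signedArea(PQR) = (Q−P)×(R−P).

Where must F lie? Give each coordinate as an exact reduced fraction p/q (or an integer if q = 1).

F = (233/34, -513/34)

1. F_x = 233/34  [A, E, F are collinear ∩ BF ⟂ AE]
2. F_y = -513/34  [A, E, F are collinear ∩ BF ⟂ AE]
   → F = (233/34, -513/34)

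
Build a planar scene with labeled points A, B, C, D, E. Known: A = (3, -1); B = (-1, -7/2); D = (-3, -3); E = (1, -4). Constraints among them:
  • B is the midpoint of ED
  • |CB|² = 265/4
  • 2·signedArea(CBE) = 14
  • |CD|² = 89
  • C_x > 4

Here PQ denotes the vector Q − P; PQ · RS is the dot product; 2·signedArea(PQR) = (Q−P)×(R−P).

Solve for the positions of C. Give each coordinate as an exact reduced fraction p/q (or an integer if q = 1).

1. C_x = 5  [line 1/2·x + 2·y + -13/2 = 0 ∩ |CD|² = 89]
2. C_y = 2  [line 1/2·x + 2·y + -13/2 = 0 ∩ |CD|² = 89]
   → C = (5, 2)

C = (5, 2)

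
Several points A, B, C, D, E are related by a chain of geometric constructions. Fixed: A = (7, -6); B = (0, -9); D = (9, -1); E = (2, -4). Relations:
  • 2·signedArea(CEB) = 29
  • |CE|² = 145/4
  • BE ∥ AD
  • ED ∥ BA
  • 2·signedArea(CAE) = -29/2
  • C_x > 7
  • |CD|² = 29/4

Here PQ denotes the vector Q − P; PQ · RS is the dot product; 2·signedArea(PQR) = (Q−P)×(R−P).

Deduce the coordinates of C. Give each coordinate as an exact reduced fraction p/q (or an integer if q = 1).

C = (8, -7/2)

1. C_x = 8  [2·signedArea(CAE) = -29/2 ∩ 2·signedArea(CEB) = 29]
2. C_y = -7/2  [2·signedArea(CAE) = -29/2 ∩ 2·signedArea(CEB) = 29]
   → C = (8, -7/2)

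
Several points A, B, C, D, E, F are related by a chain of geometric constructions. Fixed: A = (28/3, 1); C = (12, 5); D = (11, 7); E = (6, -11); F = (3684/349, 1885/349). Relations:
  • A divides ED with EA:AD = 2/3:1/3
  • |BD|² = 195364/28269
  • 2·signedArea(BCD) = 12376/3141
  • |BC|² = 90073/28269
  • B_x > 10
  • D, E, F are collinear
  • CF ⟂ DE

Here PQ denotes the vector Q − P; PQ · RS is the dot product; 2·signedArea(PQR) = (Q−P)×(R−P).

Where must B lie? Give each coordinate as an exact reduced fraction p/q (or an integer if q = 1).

B = (32341/3141, 1559/349)

1. B_x = 32341/3141  [line -2·x + -1·y + 78713/3141 = 0 ∩ |BD|² = 195364/28269]
2. B_y = 1559/349  [line -2·x + -1·y + 78713/3141 = 0 ∩ |BD|² = 195364/28269]
   → B = (32341/3141, 1559/349)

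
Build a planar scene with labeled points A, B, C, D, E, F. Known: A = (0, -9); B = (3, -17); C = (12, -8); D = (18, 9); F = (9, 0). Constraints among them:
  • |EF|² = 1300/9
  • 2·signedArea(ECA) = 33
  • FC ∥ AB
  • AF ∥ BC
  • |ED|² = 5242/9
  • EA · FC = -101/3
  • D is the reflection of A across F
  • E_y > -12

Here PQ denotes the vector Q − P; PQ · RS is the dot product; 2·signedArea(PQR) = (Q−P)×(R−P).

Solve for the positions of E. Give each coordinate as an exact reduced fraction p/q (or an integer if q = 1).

E = (5, -34/3)

1. E_x = 5  [2·signedArea(ECA) = 33 ∩ EA · FC = -101/3]
2. E_y = -34/3  [2·signedArea(ECA) = 33 ∩ EA · FC = -101/3]
   → E = (5, -34/3)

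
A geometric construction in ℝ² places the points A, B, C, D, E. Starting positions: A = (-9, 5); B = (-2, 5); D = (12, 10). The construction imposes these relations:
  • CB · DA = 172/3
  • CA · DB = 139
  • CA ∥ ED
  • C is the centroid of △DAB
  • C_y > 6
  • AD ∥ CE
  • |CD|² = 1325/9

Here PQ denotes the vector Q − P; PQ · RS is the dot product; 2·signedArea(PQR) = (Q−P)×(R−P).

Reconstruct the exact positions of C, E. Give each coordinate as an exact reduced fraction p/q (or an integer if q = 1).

1. C_x = 1/3  [C is the centroid of △DAB]
2. C_y = 20/3  [C is the centroid of △DAB]
   → C = (1/3, 20/3)
3. E_x = 64/3  [CA ∥ ED ∩ AD ∥ CE]
4. E_y = 35/3  [CA ∥ ED ∩ AD ∥ CE]
   → E = (64/3, 35/3)

C = (1/3, 20/3)
E = (64/3, 35/3)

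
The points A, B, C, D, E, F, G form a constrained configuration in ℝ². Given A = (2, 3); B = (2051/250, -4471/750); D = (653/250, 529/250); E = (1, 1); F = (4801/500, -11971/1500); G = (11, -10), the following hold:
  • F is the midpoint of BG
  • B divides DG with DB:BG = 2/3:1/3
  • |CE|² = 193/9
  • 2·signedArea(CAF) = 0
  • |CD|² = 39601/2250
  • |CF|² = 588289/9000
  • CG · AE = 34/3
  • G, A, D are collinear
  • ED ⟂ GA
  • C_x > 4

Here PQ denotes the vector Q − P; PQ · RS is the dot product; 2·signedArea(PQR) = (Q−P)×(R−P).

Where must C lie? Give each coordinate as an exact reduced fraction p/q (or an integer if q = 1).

C = (5, -4/3)

1. C_x = 5  [2·signedArea(CAF) = 0 ∩ CG · AE = 34/3]
2. C_y = -4/3  [2·signedArea(CAF) = 0 ∩ CG · AE = 34/3]
   → C = (5, -4/3)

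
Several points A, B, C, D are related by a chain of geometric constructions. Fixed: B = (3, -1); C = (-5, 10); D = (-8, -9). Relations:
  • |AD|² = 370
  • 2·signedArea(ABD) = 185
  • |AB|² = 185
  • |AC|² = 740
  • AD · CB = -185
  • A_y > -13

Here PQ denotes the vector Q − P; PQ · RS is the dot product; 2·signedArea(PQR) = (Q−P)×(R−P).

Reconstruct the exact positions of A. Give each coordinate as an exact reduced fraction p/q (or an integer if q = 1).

A = (11, -12)

1. A_x = 11  [line 8·x + -11·y + -220 = 0 ∩ |AD|² = 370]
2. A_y = -12  [line 8·x + -11·y + -220 = 0 ∩ |AD|² = 370]
   → A = (11, -12)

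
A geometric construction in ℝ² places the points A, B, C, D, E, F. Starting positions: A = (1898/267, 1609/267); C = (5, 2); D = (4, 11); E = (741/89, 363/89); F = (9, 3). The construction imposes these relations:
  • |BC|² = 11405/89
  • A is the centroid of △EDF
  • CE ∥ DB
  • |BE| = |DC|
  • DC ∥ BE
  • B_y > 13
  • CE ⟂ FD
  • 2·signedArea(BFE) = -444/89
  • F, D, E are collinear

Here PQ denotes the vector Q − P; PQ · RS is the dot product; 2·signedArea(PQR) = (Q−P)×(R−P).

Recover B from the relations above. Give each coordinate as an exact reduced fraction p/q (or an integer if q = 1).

1. B_x = 652/89  [DC ∥ BE ∩ CE ∥ DB]
2. B_y = 1164/89  [DC ∥ BE ∩ CE ∥ DB]
   → B = (652/89, 1164/89)

B = (652/89, 1164/89)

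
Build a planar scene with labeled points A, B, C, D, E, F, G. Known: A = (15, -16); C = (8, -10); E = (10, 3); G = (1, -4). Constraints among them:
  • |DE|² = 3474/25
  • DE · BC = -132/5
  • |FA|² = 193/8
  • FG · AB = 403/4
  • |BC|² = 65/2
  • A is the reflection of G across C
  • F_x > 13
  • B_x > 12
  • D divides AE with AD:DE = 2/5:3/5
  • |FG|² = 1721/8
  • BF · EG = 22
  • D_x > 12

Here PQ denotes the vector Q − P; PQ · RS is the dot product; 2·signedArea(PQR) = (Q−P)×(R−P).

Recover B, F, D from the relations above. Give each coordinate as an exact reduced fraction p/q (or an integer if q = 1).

B = (25/2, -13/2)
D = (13, -42/5)
F = (55/4, -45/4)

1. D_x = 13  [D divides AE with AD:DE = 2/5:3/5]
2. D_y = -42/5  [D divides AE with AD:DE = 2/5:3/5]
   → D = (13, -42/5)
3. B_x = 25/2  [line 3·x + -57/5·y + -558/5 = 0 ∩ |BC|² = 65/2]
4. B_y = -13/2  [line 3·x + -57/5·y + -558/5 = 0 ∩ |BC|² = 65/2]
   → B = (25/2, -13/2)
5. F_x = 55/4  [BF · EG = 22 ∩ FG · AB = 403/4]
6. F_y = -45/4  [BF · EG = 22 ∩ FG · AB = 403/4]
   → F = (55/4, -45/4)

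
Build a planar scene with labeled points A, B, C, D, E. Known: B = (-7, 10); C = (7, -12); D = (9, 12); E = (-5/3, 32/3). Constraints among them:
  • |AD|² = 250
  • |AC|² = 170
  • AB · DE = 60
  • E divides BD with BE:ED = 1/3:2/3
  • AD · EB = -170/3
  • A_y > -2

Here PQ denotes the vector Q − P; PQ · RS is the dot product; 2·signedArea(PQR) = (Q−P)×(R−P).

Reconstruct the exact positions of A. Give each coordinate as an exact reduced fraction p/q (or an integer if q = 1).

A = (0, -1)

1. A_x = 0  [line 32/3·x + 4/3·y + 4/3 = 0 ∩ |AC|² = 170]
2. A_y = -1  [line 32/3·x + 4/3·y + 4/3 = 0 ∩ |AC|² = 170]
   → A = (0, -1)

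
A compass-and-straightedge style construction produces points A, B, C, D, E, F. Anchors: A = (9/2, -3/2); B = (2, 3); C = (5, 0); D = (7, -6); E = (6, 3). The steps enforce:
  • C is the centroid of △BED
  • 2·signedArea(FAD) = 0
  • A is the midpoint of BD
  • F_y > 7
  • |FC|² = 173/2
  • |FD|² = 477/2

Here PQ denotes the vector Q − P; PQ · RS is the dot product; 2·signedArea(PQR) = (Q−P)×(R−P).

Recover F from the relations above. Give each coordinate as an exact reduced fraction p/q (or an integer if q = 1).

1. F_x = -1/2  [line 9/2·x + 5/2·y + -33/2 = 0 ∩ |FC|² = 173/2]
2. F_y = 15/2  [line 9/2·x + 5/2·y + -33/2 = 0 ∩ |FC|² = 173/2]
   → F = (-1/2, 15/2)

F = (-1/2, 15/2)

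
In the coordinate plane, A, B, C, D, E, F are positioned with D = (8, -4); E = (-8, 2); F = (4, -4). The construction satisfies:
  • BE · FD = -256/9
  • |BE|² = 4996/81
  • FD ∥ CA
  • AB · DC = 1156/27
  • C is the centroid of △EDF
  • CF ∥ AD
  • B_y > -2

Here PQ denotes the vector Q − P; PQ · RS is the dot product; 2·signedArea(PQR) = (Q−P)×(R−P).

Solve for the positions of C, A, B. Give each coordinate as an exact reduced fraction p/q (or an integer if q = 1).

1. C_x = 4/3  [C is the centroid of △EDF]
2. C_y = -2  [C is the centroid of △EDF]
   → C = (4/3, -2)
3. A_x = 16/3  [CF ∥ AD ∩ FD ∥ CA]
4. A_y = -2  [CF ∥ AD ∩ FD ∥ CA]
   → A = (16/3, -2)
5. B_x = -8/9  [BE · FD = -256/9 ∩ AB · DC = 1156/27]
6. B_y = -4/3  [BE · FD = -256/9 ∩ AB · DC = 1156/27]
   → B = (-8/9, -4/3)

A = (16/3, -2)
B = (-8/9, -4/3)
C = (4/3, -2)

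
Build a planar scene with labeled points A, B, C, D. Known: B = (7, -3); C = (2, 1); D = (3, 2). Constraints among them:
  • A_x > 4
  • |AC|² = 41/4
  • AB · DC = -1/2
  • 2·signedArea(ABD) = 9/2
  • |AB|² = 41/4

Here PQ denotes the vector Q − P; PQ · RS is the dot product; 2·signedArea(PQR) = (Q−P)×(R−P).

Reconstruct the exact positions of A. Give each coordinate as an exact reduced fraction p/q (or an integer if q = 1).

A = (9/2, -1)

1. A_x = 9/2  [2·signedArea(ABD) = 9/2 ∩ AB · DC = -1/2]
2. A_y = -1  [2·signedArea(ABD) = 9/2 ∩ AB · DC = -1/2]
   → A = (9/2, -1)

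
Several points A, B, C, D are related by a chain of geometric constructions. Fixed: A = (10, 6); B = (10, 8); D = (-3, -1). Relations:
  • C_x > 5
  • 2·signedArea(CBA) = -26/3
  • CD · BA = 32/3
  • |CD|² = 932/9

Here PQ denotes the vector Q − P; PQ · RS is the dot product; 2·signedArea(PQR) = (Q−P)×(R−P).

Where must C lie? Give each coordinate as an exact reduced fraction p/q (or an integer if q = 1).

C = (17/3, 13/3)

1. C_x = 17/3  [CD · BA = 32/3 ∩ 2·signedArea(CBA) = -26/3]
2. C_y = 13/3  [CD · BA = 32/3 ∩ 2·signedArea(CBA) = -26/3]
   → C = (17/3, 13/3)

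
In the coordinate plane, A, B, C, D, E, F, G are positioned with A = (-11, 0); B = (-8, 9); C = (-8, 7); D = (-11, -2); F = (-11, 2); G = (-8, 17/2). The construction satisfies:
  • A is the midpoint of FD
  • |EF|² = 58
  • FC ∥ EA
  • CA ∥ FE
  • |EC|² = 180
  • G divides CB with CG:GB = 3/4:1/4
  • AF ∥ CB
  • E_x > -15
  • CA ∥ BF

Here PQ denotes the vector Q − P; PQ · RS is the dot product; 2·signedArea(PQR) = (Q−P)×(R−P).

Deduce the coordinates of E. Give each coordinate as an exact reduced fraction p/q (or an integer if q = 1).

1. E_x = -14  [FC ∥ EA ∩ CA ∥ FE]
2. E_y = -5  [FC ∥ EA ∩ CA ∥ FE]
   → E = (-14, -5)

E = (-14, -5)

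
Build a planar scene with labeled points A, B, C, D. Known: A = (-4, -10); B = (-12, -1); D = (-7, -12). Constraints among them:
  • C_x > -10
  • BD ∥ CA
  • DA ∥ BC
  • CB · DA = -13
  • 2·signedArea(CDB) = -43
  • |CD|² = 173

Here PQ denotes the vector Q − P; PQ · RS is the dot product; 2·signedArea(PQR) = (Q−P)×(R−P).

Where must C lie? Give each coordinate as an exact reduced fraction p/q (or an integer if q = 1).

C = (-9, 1)

1. C_x = -9  [BD ∥ CA ∩ DA ∥ BC]
2. C_y = 1  [BD ∥ CA ∩ DA ∥ BC]
   → C = (-9, 1)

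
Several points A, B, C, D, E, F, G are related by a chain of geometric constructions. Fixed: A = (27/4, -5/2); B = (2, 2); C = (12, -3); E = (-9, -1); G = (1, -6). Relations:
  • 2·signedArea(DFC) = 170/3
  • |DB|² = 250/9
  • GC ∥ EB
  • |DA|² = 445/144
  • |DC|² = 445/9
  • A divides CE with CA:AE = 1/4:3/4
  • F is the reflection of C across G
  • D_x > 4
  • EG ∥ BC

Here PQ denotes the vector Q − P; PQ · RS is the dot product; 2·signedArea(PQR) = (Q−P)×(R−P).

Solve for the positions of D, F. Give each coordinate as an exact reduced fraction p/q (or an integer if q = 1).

D = (5, -7/3)
F = (-10, -9)

1. F_x = -10  [F is the reflection of C across G]
2. F_y = -9  [F is the reflection of C across G]
   → F = (-10, -9)
3. D_x = 5  [line -6·x + 22·y + 244/3 = 0 ∩ |DB|² = 250/9]
4. D_y = -7/3  [line -6·x + 22·y + 244/3 = 0 ∩ |DB|² = 250/9]
   → D = (5, -7/3)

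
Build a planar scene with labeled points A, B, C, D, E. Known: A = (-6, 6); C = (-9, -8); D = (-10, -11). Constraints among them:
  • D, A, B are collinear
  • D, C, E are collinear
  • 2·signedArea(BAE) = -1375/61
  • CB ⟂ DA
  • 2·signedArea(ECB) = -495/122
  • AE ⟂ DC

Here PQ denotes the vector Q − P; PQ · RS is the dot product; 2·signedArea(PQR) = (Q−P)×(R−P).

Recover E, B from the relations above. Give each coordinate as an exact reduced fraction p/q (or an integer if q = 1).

1. E_x = -9/2  [D, C, E are collinear ∩ AE ⟂ DC]
2. E_y = 11/2  [D, C, E are collinear ∩ AE ⟂ DC]
   → E = (-9/2, 11/2)
3. B_x = -566/61  [D, A, B are collinear ∩ CB ⟂ DA]
4. B_y = -484/61  [D, A, B are collinear ∩ CB ⟂ DA]
   → B = (-566/61, -484/61)

B = (-566/61, -484/61)
E = (-9/2, 11/2)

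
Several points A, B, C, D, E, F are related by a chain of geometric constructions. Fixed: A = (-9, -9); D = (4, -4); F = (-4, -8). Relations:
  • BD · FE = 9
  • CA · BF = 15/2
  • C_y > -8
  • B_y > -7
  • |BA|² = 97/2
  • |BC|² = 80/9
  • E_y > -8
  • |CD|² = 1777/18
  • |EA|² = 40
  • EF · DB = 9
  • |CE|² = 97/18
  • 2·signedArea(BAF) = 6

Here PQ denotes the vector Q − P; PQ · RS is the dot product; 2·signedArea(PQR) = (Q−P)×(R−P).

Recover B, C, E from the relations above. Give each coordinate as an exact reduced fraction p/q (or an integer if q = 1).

1. B_x = -5/2  [line -1·x + 5·y + 30 = 0 ∩ |BA|² = 97/2]
2. B_y = -13/2  [line -1·x + 5·y + 30 = 0 ∩ |BA|² = 97/2]
   → B = (-5/2, -13/2)
3. C_x = -31/6  [line 3/2·x + 3/2·y + 39/2 = 0 ∩ |BC|² = 80/9]
4. C_y = -47/6  [line 3/2·x + 3/2·y + 39/2 = 0 ∩ |BC|² = 80/9]
   → C = (-31/6, -47/6)
5. E_x = -3  [line 13/2·x + 5/2·y + 37 = 0 ∩ |CE|² = 97/18]
6. E_y = -7  [line 13/2·x + 5/2·y + 37 = 0 ∩ |CE|² = 97/18]
   → E = (-3, -7)

B = (-5/2, -13/2)
C = (-31/6, -47/6)
E = (-3, -7)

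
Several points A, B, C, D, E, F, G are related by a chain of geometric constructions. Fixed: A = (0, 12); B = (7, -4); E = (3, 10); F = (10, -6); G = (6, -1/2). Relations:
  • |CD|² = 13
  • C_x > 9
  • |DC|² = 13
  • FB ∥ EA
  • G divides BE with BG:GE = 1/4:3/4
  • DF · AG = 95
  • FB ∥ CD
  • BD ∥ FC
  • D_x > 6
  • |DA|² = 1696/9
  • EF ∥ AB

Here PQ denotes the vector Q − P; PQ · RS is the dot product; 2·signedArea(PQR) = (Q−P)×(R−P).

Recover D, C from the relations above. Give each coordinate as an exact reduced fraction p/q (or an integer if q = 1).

1. D_x = 20/3  [line -6·x + 25/2·y + 40 = 0 ∩ |DA|² = 1696/9]
2. D_y = 0  [line -6·x + 25/2·y + 40 = 0 ∩ |DA|² = 1696/9]
   → D = (20/3, 0)
3. C_x = 29/3  [FB ∥ CD ∩ BD ∥ FC]
4. C_y = -2  [FB ∥ CD ∩ BD ∥ FC]
   → C = (29/3, -2)

C = (29/3, -2)
D = (20/3, 0)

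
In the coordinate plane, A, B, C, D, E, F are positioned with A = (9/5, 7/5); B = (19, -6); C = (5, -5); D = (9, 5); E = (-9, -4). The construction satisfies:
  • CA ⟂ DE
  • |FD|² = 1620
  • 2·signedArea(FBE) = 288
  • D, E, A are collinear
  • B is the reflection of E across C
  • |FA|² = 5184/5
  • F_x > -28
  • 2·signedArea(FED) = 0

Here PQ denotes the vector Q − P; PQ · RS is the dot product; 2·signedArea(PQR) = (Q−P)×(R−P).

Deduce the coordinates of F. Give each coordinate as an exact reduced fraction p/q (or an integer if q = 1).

1. F_x = -27  [2·signedArea(FED) = 0 ∩ 2·signedArea(FBE) = 288]
2. F_y = -13  [2·signedArea(FED) = 0 ∩ 2·signedArea(FBE) = 288]
   → F = (-27, -13)

F = (-27, -13)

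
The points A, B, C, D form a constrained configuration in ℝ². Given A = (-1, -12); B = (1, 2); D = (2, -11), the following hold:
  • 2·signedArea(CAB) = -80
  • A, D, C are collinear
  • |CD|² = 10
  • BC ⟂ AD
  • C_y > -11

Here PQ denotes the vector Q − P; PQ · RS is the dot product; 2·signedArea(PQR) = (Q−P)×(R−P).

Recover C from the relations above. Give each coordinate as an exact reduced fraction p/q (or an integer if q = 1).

C = (5, -10)

1. C_x = 5  [A, D, C are collinear ∩ BC ⟂ AD]
2. C_y = -10  [A, D, C are collinear ∩ BC ⟂ AD]
   → C = (5, -10)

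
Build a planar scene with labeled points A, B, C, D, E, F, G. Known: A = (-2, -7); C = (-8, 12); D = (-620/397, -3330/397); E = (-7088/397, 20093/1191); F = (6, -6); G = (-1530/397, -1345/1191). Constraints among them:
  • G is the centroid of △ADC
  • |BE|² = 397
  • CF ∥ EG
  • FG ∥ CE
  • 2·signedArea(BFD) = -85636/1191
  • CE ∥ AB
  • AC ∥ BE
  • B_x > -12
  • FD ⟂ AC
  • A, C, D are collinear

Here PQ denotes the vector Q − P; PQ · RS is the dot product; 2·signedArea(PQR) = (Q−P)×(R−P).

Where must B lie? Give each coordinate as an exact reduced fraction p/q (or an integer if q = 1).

B = (-4706/397, -2536/1191)

1. B_x = -4706/397  [AC ∥ BE ∩ CE ∥ AB]
2. B_y = -2536/1191  [AC ∥ BE ∩ CE ∥ AB]
   → B = (-4706/397, -2536/1191)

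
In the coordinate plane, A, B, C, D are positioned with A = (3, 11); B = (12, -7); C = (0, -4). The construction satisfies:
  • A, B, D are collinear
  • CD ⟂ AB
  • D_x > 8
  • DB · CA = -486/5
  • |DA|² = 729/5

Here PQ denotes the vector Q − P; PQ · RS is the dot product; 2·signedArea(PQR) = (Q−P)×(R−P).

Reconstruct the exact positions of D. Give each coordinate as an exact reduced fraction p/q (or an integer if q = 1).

D = (42/5, 1/5)

1. D_x = 42/5  [A, B, D are collinear ∩ CD ⟂ AB]
2. D_y = 1/5  [A, B, D are collinear ∩ CD ⟂ AB]
   → D = (42/5, 1/5)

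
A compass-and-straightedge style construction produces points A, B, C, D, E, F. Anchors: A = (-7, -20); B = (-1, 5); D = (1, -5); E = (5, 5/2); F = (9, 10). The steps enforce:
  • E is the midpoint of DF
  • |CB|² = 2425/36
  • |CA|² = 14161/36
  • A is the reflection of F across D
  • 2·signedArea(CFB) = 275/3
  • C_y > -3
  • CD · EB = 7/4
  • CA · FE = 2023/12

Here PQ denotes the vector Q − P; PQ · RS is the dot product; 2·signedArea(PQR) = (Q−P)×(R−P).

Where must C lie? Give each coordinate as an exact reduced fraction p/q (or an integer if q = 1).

1. C_x = 7/3  [CD · EB = 7/4 ∩ 2·signedArea(CFB) = 275/3]
2. C_y = -5/2  [CD · EB = 7/4 ∩ 2·signedArea(CFB) = 275/3]
   → C = (7/3, -5/2)

C = (7/3, -5/2)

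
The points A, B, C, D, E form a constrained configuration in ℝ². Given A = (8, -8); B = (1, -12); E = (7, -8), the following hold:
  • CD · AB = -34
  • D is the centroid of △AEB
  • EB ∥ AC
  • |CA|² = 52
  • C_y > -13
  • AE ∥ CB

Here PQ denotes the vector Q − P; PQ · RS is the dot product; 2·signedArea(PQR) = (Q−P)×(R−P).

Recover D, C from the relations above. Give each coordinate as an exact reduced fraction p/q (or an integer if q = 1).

1. D_x = 16/3  [D is the centroid of △AEB]
2. D_y = -28/3  [D is the centroid of △AEB]
   → D = (16/3, -28/3)
3. C_x = 2  [AE ∥ CB ∩ EB ∥ AC]
4. C_y = -12  [AE ∥ CB ∩ EB ∥ AC]
   → C = (2, -12)

C = (2, -12)
D = (16/3, -28/3)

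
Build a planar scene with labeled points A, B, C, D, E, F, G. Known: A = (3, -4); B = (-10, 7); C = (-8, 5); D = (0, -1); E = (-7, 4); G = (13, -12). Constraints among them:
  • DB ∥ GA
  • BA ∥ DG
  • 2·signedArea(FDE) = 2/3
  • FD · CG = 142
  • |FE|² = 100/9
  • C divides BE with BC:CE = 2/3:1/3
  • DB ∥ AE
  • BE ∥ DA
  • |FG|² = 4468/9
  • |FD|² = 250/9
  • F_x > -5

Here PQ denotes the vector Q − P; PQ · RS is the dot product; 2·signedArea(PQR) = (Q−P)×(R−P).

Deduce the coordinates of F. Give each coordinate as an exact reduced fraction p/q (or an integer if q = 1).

1. F_x = -13/3  [2·signedArea(FDE) = 2/3 ∩ FD · CG = 142]
2. F_y = 2  [2·signedArea(FDE) = 2/3 ∩ FD · CG = 142]
   → F = (-13/3, 2)

F = (-13/3, 2)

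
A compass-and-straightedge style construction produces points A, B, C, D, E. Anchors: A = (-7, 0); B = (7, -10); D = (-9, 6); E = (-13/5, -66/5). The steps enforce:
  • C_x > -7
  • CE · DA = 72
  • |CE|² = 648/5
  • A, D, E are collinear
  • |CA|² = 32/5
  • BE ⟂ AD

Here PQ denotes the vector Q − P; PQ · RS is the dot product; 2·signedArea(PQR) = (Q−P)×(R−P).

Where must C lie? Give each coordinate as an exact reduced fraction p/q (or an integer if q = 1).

C = (-31/5, -12/5)

1. C_x = -31/5  [line -2·x + 6·y + 2 = 0 ∩ |CA|² = 32/5]
2. C_y = -12/5  [line -2·x + 6·y + 2 = 0 ∩ |CA|² = 32/5]
   → C = (-31/5, -12/5)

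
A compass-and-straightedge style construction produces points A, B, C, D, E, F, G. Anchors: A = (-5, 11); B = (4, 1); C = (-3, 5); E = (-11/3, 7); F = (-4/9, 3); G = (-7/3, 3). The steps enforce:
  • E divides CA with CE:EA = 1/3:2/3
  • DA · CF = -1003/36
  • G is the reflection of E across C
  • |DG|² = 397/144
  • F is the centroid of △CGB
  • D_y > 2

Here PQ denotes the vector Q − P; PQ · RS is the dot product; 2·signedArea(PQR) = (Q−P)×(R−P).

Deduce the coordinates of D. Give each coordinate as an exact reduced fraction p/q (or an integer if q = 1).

D = (-3/4, 5/2)

1. D_x = -3/4  [line -23/9·x + 2·y + -83/12 = 0 ∩ |DG|² = 397/144]
2. D_y = 5/2  [line -23/9·x + 2·y + -83/12 = 0 ∩ |DG|² = 397/144]
   → D = (-3/4, 5/2)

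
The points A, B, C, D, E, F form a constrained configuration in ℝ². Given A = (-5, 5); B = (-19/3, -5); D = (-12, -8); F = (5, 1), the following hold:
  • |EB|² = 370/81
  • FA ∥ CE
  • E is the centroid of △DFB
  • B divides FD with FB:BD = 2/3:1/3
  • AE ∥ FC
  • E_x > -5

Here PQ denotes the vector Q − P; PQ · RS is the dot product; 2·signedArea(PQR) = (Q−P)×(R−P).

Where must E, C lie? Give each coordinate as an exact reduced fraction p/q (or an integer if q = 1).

1. E_x = -40/9  [E is the centroid of △DFB]
2. E_y = -4  [E is the centroid of △DFB]
   → E = (-40/9, -4)
3. C_x = 50/9  [FA ∥ CE ∩ AE ∥ FC]
4. C_y = -8  [FA ∥ CE ∩ AE ∥ FC]
   → C = (50/9, -8)

C = (50/9, -8)
E = (-40/9, -4)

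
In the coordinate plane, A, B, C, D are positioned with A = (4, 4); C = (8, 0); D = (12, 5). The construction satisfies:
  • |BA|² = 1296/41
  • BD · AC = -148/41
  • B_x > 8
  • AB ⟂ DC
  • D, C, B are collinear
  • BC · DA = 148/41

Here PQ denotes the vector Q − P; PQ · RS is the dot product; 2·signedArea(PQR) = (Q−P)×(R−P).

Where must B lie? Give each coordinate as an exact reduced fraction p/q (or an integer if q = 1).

1. B_x = 344/41  [D, C, B are collinear ∩ AB ⟂ DC]
2. B_y = 20/41  [D, C, B are collinear ∩ AB ⟂ DC]
   → B = (344/41, 20/41)

B = (344/41, 20/41)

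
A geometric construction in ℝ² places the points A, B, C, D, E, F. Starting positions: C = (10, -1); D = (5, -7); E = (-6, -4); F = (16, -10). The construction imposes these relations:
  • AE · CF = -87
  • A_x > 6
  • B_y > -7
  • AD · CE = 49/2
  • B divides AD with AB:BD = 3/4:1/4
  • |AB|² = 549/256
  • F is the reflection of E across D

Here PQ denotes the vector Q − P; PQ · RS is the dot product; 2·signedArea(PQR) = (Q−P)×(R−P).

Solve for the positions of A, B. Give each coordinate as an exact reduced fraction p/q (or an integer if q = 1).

1. A_x = 25/4  [AD · CE = 49/2 ∩ AE · CF = -87]
2. A_y = -11/2  [AD · CE = 49/2 ∩ AE · CF = -87]
   → A = (25/4, -11/2)
3. B_x = 85/16  [B divides AD with AB:BD = 3/4:1/4]
4. B_y = -53/8  [B divides AD with AB:BD = 3/4:1/4]
   → B = (85/16, -53/8)

A = (25/4, -11/2)
B = (85/16, -53/8)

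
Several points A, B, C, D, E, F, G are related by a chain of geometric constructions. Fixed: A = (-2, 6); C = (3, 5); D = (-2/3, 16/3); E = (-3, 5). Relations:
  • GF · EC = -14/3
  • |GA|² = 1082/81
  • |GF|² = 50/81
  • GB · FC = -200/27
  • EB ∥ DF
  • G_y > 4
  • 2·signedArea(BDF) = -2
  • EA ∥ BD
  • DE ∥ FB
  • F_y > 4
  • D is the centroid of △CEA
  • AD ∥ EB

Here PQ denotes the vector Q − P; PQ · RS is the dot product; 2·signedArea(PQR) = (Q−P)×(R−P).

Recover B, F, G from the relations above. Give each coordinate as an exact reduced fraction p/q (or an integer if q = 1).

1. B_x = -5/3  [EA ∥ BD ∩ AD ∥ EB]
2. B_y = 13/3  [EA ∥ BD ∩ AD ∥ EB]
   → B = (-5/3, 13/3)
3. F_x = 2/3  [DE ∥ FB ∩ EB ∥ DF]
4. F_y = 14/3  [DE ∥ FB ∩ EB ∥ DF]
   → F = (2/3, 14/3)
5. G_x = 13/9  [GB · FC = -200/27 ∩ GF · EC = -14/3]
6. G_y = 43/9  [GB · FC = -200/27 ∩ GF · EC = -14/3]
   → G = (13/9, 43/9)

B = (-5/3, 13/3)
F = (2/3, 14/3)
G = (13/9, 43/9)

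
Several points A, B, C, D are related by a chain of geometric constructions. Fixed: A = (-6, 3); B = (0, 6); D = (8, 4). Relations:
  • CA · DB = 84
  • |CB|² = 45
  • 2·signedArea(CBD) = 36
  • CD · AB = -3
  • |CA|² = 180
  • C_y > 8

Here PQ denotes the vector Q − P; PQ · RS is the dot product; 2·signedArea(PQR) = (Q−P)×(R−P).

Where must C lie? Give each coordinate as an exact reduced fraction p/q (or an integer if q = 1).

C = (6, 9)

1. C_x = 6  [2·signedArea(CBD) = 36 ∩ CD · AB = -3]
2. C_y = 9  [2·signedArea(CBD) = 36 ∩ CD · AB = -3]
   → C = (6, 9)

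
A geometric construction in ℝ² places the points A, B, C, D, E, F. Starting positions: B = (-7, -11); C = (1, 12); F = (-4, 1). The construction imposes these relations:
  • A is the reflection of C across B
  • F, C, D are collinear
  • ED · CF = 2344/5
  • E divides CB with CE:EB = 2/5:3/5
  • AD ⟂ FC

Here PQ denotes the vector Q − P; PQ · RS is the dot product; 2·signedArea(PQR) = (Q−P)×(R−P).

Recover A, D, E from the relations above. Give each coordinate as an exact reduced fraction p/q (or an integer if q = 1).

A = (-15, -34)
D = (-1392/73, -2347/73)
E = (-11/5, 14/5)

1. A_x = -15  [A is the reflection of C across B]
2. A_y = -34  [A is the reflection of C across B]
   → A = (-15, -34)
3. D_x = -1392/73  [F, C, D are collinear ∩ AD ⟂ FC]
4. D_y = -2347/73  [F, C, D are collinear ∩ AD ⟂ FC]
   → D = (-1392/73, -2347/73)
5. E_x = -11/5  [E divides CB with CE:EB = 2/5:3/5]
6. E_y = 14/5  [E divides CB with CE:EB = 2/5:3/5]
   → E = (-11/5, 14/5)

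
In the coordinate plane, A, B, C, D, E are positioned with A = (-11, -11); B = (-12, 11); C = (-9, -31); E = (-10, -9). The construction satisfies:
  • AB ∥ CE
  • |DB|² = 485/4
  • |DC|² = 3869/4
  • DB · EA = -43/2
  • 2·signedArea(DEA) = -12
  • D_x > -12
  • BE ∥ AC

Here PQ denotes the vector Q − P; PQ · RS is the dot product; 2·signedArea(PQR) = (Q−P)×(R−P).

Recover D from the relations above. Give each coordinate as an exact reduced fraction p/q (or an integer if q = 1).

1. D_x = -23/2  [DB · EA = -43/2 ∩ 2·signedArea(DEA) = -12]
2. D_y = 0  [DB · EA = -43/2 ∩ 2·signedArea(DEA) = -12]
   → D = (-23/2, 0)

D = (-23/2, 0)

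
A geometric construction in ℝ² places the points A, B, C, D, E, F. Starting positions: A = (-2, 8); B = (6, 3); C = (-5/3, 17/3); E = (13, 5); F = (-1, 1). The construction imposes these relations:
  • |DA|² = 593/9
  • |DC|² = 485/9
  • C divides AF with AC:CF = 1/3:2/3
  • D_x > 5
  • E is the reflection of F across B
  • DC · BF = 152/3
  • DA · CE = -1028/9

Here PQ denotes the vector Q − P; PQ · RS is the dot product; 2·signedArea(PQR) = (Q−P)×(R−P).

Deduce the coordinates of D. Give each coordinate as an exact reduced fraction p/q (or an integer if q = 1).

D = (17/3, 16/3)

1. D_x = 17/3  [DC · BF = 152/3 ∩ DA · CE = -1028/9]
2. D_y = 16/3  [DC · BF = 152/3 ∩ DA · CE = -1028/9]
   → D = (17/3, 16/3)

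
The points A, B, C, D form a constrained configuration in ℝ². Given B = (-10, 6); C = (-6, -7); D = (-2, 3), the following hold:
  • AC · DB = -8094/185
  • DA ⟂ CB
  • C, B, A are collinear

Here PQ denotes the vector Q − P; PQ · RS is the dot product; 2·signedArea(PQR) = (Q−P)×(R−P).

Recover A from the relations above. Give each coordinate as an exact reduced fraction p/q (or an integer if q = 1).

1. A_x = -1566/185  [C, B, A are collinear ∩ DA ⟂ CB]
2. A_y = 187/185  [C, B, A are collinear ∩ DA ⟂ CB]
   → A = (-1566/185, 187/185)

A = (-1566/185, 187/185)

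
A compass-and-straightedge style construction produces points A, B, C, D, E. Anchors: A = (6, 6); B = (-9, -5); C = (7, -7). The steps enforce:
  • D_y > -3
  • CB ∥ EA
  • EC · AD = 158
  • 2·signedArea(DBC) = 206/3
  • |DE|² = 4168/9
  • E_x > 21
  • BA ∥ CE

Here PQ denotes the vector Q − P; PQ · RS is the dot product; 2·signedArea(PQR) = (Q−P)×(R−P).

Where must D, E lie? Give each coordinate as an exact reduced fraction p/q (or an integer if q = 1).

1. E_x = 22  [CB ∥ EA ∩ BA ∥ CE]
2. E_y = 4  [CB ∥ EA ∩ BA ∥ CE]
   → E = (22, 4)
3. D_x = 4/3  [2·signedArea(DBC) = 206/3 ∩ EC · AD = 158]
4. D_y = -2  [2·signedArea(DBC) = 206/3 ∩ EC · AD = 158]
   → D = (4/3, -2)

D = (4/3, -2)
E = (22, 4)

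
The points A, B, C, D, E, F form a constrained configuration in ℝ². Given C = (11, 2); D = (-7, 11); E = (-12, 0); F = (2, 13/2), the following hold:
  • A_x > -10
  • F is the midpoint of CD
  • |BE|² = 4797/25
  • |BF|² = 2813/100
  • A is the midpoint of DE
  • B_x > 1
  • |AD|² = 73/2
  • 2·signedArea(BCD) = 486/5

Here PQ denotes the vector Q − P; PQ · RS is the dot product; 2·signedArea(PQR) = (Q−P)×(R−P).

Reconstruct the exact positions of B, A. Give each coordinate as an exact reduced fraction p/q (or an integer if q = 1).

1. B_x = 9/5  [line -9·x + -18·y + 189/5 = 0 ∩ |BE|² = 4797/25]
2. B_y = 6/5  [line -9·x + -18·y + 189/5 = 0 ∩ |BE|² = 4797/25]
   → B = (9/5, 6/5)
3. A_x = -19/2  [A is the midpoint of DE]
4. A_y = 11/2  [A is the midpoint of DE]
   → A = (-19/2, 11/2)

A = (-19/2, 11/2)
B = (9/5, 6/5)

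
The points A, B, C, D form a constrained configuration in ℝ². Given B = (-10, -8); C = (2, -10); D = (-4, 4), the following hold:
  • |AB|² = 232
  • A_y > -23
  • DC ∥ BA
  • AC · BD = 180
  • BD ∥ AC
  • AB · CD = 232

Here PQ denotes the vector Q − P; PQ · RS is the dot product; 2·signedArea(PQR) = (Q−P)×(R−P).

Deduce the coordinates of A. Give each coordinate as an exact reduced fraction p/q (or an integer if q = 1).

A = (-4, -22)

1. A_x = -4  [BD ∥ AC ∩ DC ∥ BA]
2. A_y = -22  [BD ∥ AC ∩ DC ∥ BA]
   → A = (-4, -22)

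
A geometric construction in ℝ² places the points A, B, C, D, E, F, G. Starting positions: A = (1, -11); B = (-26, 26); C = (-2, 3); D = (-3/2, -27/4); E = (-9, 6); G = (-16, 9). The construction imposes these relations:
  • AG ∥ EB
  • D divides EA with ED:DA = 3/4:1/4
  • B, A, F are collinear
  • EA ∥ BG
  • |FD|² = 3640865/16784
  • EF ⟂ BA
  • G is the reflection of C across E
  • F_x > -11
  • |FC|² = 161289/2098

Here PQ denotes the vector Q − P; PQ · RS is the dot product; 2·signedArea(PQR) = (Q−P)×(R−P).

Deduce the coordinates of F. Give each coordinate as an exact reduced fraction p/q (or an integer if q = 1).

F = (-22175/2098, 10185/2098)

1. F_x = -22175/2098  [B, A, F are collinear ∩ EF ⟂ BA]
2. F_y = 10185/2098  [B, A, F are collinear ∩ EF ⟂ BA]
   → F = (-22175/2098, 10185/2098)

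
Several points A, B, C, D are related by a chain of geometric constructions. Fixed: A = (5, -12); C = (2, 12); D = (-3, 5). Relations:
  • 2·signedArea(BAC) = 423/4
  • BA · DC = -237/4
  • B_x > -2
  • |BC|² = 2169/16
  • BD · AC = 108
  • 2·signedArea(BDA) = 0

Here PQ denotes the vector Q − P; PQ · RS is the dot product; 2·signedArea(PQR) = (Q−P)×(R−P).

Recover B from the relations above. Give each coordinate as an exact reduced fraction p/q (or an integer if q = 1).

B = (-1, 3/4)

1. B_x = -1  [2·signedArea(BDA) = 0 ∩ BD · AC = 108]
2. B_y = 3/4  [2·signedArea(BDA) = 0 ∩ BD · AC = 108]
   → B = (-1, 3/4)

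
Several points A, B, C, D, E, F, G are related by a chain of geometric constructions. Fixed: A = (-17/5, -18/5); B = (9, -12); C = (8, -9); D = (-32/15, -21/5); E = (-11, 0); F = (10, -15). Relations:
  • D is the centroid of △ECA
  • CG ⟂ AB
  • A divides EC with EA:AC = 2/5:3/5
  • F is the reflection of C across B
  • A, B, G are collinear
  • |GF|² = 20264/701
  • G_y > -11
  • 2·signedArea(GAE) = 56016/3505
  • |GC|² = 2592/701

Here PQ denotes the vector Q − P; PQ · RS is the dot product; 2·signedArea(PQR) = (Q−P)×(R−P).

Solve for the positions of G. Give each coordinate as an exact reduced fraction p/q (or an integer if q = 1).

G = (4852/701, -7425/701)

1. G_x = 4852/701  [A, B, G are collinear ∩ CG ⟂ AB]
2. G_y = -7425/701  [A, B, G are collinear ∩ CG ⟂ AB]
   → G = (4852/701, -7425/701)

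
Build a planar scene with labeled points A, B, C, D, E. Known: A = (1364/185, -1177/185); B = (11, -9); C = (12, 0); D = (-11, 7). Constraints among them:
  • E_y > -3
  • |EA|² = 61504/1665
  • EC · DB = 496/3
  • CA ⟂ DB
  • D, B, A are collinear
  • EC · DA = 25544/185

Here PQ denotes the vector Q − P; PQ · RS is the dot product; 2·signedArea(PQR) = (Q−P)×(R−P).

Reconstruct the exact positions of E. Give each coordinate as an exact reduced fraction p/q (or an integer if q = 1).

E = (1364/555, -1547/555)

1. E_x = 1364/555  [line -3399/185·x + 2472/185·y + 412/5 = 0 ∩ |EA|² = 61504/1665]
2. E_y = -1547/555  [line -3399/185·x + 2472/185·y + 412/5 = 0 ∩ |EA|² = 61504/1665]
   → E = (1364/555, -1547/555)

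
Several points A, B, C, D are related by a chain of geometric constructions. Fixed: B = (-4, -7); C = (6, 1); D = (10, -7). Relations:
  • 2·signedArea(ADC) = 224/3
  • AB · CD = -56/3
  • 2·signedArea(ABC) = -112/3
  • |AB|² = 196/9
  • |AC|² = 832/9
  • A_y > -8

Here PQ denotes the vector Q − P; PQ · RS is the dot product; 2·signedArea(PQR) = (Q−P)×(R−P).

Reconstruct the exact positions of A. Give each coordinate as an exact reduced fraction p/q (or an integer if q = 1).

A = (2/3, -7)

1. A_x = 2/3  [2·signedArea(ADC) = 224/3 ∩ 2·signedArea(ABC) = -112/3]
2. A_y = -7  [2·signedArea(ADC) = 224/3 ∩ 2·signedArea(ABC) = -112/3]
   → A = (2/3, -7)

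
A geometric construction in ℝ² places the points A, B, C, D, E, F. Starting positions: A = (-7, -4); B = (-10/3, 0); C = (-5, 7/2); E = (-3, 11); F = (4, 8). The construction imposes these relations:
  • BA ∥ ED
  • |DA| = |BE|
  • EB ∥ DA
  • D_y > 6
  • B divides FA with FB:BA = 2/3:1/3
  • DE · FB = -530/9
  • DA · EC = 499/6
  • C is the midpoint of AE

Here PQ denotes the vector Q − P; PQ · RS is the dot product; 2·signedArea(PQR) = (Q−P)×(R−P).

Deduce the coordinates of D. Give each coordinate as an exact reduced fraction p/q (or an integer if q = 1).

1. D_x = -20/3  [EB ∥ DA ∩ BA ∥ ED]
2. D_y = 7  [EB ∥ DA ∩ BA ∥ ED]
   → D = (-20/3, 7)

D = (-20/3, 7)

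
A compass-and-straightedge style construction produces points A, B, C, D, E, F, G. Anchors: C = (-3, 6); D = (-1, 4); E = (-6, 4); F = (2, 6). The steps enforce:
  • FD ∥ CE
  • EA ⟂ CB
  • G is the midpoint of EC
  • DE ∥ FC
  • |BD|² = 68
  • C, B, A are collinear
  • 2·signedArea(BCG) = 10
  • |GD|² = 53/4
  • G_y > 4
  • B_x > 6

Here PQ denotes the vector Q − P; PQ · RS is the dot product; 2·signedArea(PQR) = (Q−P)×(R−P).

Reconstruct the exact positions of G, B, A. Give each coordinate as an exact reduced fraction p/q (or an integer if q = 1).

1. G_x = -9/2  [G is the midpoint of EC]
2. G_y = 5  [G is the midpoint of EC]
   → G = (-9/2, 5)
3. B_x = 7  [line 1·x + -3/2·y + 2 = 0 ∩ |BD|² = 68]
4. B_y = 6  [line 1·x + -3/2·y + 2 = 0 ∩ |BD|² = 68]
   → B = (7, 6)
5. A_x = -6  [C, B, A are collinear ∩ EA ⟂ CB]
6. A_y = 6  [C, B, A are collinear ∩ EA ⟂ CB]
   → A = (-6, 6)

A = (-6, 6)
B = (7, 6)
G = (-9/2, 5)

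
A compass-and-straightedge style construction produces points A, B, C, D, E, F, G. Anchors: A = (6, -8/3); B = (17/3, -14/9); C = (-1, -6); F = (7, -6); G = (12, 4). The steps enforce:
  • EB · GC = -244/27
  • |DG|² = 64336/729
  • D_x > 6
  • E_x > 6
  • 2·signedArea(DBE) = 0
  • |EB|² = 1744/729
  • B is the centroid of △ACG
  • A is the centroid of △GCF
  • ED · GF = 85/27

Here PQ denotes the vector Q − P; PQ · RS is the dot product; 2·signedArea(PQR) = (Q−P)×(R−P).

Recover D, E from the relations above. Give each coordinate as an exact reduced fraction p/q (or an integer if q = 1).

1. E_x = 55/9  [line 13·x + 10·y + -1325/27 = 0 ∩ |EB|² = 1744/729]
2. E_y = -82/27  [line 13·x + 10·y + -1325/27 = 0 ∩ |EB|² = 1744/729]
   → E = (55/9, -82/27)
3. D_x = 56/9  [2·signedArea(DBE) = 0 ∩ ED · GF = 85/27]
4. D_y = -92/27  [2·signedArea(DBE) = 0 ∩ ED · GF = 85/27]
   → D = (56/9, -92/27)

D = (56/9, -92/27)
E = (55/9, -82/27)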